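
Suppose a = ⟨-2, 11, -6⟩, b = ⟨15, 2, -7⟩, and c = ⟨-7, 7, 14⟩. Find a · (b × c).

b × c:
i: 2·14 - (-7)·7 = 28 - (-49) = 77
j: (-7)·(-7) - 15·14 = 49 - 210 = -161
k: 15·7 - 2·(-7) = 105 - (-14) = 119
b × c = (77, -161, 119)
a · (b × c) = (-2)·77 + 11·(-161) + (-6)·119 = -154 - 1771 - 714 = -2639

-2639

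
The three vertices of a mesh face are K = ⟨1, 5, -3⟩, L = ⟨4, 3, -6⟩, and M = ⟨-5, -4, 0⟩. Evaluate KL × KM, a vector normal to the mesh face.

(-33, 9, -39)

KL = (3, -2, -3)
KM = (-6, -9, 3)
i: (-2)·3 - (-3)·(-9) = -6 - 27 = -33
j: (-3)·(-6) - 3·3 = 18 - 9 = 9
k: 3·(-9) - (-2)·(-6) = -27 - 12 = -39
KL × KM = (-33, 9, -39)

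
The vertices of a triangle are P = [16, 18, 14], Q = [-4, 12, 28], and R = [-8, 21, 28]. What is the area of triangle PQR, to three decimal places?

PQ = (-20, -6, 14),  PR = (-24, 3, 14)
i: (-6)·14 - 14·3 = -84 - 42 = -126
j: 14·(-24) - (-20)·14 = -336 - (-280) = -56
k: (-20)·3 - (-6)·(-24) = -60 - 144 = -204
PQ × PR = (-126, -56, -204)
|PQ × PR| = √60628 ≈ 246.2275
area = ½ · 246.2275 ≈ 123.114

123.114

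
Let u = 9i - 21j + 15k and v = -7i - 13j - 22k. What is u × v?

i: (-21)·(-22) - 15·(-13) = 462 - (-195) = 657
j: 15·(-7) - 9·(-22) = -105 - (-198) = 93
k: 9·(-13) - (-21)·(-7) = -117 - 147 = -264
u × v = (657, 93, -264)

(657, 93, -264)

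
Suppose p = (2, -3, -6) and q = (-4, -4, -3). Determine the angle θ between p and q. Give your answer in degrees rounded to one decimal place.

60.6

p · q = 2·(-4) + (-3)·(-4) + (-6)·(-3) = -8 + 12 + 18 = 22
|p|² = 4 + 9 + 36 = 49,  |p| = √49 ≈ 7.000000
|q|² = 16 + 16 + 9 = 41,  |q| = √41 ≈ 6.403124
cos θ = 22 / (7.000000 · 6.403124) ≈ 0.49083
θ = arccos(0.49083) ≈ 60.6°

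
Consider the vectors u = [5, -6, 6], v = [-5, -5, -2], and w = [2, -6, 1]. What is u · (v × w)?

v × w:
i: (-5)·1 - (-2)·(-6) = -5 - 12 = -17
j: (-2)·2 - (-5)·1 = -4 - (-5) = 1
k: (-5)·(-6) - (-5)·2 = 30 - (-10) = 40
v × w = (-17, 1, 40)
u · (v × w) = 5·(-17) + (-6)·1 + 6·40 = -85 - 6 + 240 = 149

149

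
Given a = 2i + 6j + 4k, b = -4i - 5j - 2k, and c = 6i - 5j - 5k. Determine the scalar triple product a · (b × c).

38

b × c:
i: (-5)·(-5) - (-2)·(-5) = 25 - 10 = 15
j: (-2)·6 - (-4)·(-5) = -12 - 20 = -32
k: (-4)·(-5) - (-5)·6 = 20 - (-30) = 50
b × c = (15, -32, 50)
a · (b × c) = 2·15 + 6·(-32) + 4·50 = 30 - 192 + 200 = 38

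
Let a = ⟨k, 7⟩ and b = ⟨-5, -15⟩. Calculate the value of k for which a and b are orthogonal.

-21

a · b = k·(-5) + 7·(-15) = -105 - 5k
Set equal to 0: -5k = 105, so k = -21.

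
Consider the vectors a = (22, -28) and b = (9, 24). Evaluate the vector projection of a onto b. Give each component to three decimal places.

a · b = 22·9 + (-28)·24 = 198 - 672 = -474
|b|² = 81 + 576 = 657
proj_b a = (-474/657) · (9, 24) ≈ (-6.493, -17.315)

(-6.493, -17.315)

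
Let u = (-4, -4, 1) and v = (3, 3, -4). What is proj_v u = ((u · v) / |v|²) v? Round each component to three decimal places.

(-2.471, -2.471, 3.294)

u · v = (-4)·3 + (-4)·3 + 1·(-4) = -12 - 12 - 4 = -28
|v|² = 9 + 9 + 16 = 34
proj_v u = (-28/34) · (3, 3, -4) ≈ (-2.471, -2.471, 3.294)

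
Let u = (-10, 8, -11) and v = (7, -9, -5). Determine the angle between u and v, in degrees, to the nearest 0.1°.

114.5

u · v = (-10)·7 + 8·(-9) + (-11)·(-5) = -70 - 72 + 55 = -87
|u|² = 100 + 64 + 121 = 285,  |u| = √285 ≈ 16.881943
|v|² = 49 + 81 + 25 = 155,  |v| = √155 ≈ 12.449900
cos θ = -87 / (16.881943 · 12.449900) ≈ -0.41393
θ = arccos(-0.41393) ≈ 114.5°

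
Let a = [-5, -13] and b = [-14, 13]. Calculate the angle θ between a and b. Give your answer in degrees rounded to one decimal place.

a · b = (-5)·(-14) + (-13)·13 = 70 - 169 = -99
|a|² = 25 + 169 = 194,  |a| = √194 ≈ 13.928388
|b|² = 196 + 169 = 365,  |b| = √365 ≈ 19.104973
cos θ = -99 / (13.928388 · 19.104973) ≈ -0.37204
θ = arccos(-0.37204) ≈ 111.8°

111.8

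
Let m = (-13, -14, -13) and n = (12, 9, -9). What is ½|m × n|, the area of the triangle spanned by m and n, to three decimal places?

184.512

i: (-14)·(-9) - (-13)·9 = 126 - (-117) = 243
j: (-13)·12 - (-13)·(-9) = -156 - 117 = -273
k: (-13)·9 - (-14)·12 = -117 - (-168) = 51
m × n = (243, -273, 51)
|m × n| = √(243² + (-273)² + 51²) = √136179 ≈ 369.0244
area = ½ · 369.0244 ≈ 184.512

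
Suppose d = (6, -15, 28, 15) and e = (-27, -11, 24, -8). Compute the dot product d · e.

d · e = 6·(-27) + (-15)·(-11) + 28·24 + 15·(-8) = -162 + 165 + 672 - 120 = 555

555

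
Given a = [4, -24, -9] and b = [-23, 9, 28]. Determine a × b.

i: (-24)·28 - (-9)·9 = -672 - (-81) = -591
j: (-9)·(-23) - 4·28 = 207 - 112 = 95
k: 4·9 - (-24)·(-23) = 36 - 552 = -516
a × b = (-591, 95, -516)

(-591, 95, -516)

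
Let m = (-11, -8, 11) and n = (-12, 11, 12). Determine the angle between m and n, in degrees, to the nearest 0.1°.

m · n = (-11)·(-12) + (-8)·11 + 11·12 = 132 - 88 + 132 = 176
|m|² = 121 + 64 + 121 = 306,  |m| = √306 ≈ 17.492856
|n|² = 144 + 121 + 144 = 409,  |n| = √409 ≈ 20.223748
cos θ = 176 / (17.492856 · 20.223748) ≈ 0.49750
θ = arccos(0.49750) ≈ 60.2°

60.2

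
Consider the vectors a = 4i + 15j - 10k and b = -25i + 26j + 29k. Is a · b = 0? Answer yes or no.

yes

a · b = 4·(-25) + 15·26 + (-10)·29 = -100 + 390 - 290 = 0
Zero, so the vectors are orthogonal.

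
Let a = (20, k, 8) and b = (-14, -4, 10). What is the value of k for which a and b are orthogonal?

-50

a · b = 20·(-14) + k·(-4) + 8·10 = -200 - 4k
Set equal to 0: -4k = 200, so k = -50.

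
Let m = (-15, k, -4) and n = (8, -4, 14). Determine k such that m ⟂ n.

m · n = (-15)·8 + k·(-4) + (-4)·14 = -176 - 4k
Set equal to 0: -4k = 176, so k = -44.

-44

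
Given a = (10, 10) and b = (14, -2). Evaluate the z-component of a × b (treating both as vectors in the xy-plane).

-160

10·(-2) - 10·14 = -20 - 140 = -160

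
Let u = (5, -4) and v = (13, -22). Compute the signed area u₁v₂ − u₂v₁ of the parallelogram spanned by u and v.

-58

5·(-22) - (-4)·13 = -110 - (-52) = -58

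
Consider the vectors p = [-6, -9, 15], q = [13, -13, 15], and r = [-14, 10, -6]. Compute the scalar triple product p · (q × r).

q × r:
i: (-13)·(-6) - 15·10 = 78 - 150 = -72
j: 15·(-14) - 13·(-6) = -210 - (-78) = -132
k: 13·10 - (-13)·(-14) = 130 - 182 = -52
q × r = (-72, -132, -52)
p · (q × r) = (-6)·(-72) + (-9)·(-132) + 15·(-52) = 432 + 1188 - 780 = 840

840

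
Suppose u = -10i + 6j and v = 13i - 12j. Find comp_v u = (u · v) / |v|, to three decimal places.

-11.418

u · v = (-10)·13 + 6·(-12) = -130 - 72 = -202
|v| = √(169 + 144) = √313 ≈ 17.6918
comp_v u = -202 / √313 ≈ -11.418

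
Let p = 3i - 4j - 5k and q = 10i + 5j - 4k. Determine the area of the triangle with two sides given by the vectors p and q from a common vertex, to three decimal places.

39.211

i: (-4)·(-4) - (-5)·5 = 16 - (-25) = 41
j: (-5)·10 - 3·(-4) = -50 - (-12) = -38
k: 3·5 - (-4)·10 = 15 - (-40) = 55
p × q = (41, -38, 55)
|p × q| = √(41² + (-38)² + 55²) = √6150 ≈ 78.4219
area = ½ · 78.4219 ≈ 39.211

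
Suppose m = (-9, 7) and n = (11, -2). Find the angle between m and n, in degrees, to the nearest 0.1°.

m · n = (-9)·11 + 7·(-2) = -99 - 14 = -113
|m|² = 81 + 49 = 130,  |m| = √130 ≈ 11.401754
|n|² = 121 + 4 = 125,  |n| = √125 ≈ 11.180340
cos θ = -113 / (11.401754 · 11.180340) ≈ -0.88644
θ = arccos(-0.88644) ≈ 152.4°

152.4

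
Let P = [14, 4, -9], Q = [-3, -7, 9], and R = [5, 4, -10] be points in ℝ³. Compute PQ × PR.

(11, -179, -99)

PQ = (-17, -11, 18)
PR = (-9, 0, -1)
i: (-11)·(-1) - 18·0 = 11 - 0 = 11
j: 18·(-9) - (-17)·(-1) = -162 - 17 = -179
k: (-17)·0 - (-11)·(-9) = 0 - 99 = -99
PQ × PR = (11, -179, -99)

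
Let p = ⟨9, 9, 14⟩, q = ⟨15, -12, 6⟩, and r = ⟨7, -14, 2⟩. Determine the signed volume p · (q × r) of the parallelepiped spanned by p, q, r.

q × r:
i: (-12)·2 - 6·(-14) = -24 - (-84) = 60
j: 6·7 - 15·2 = 42 - 30 = 12
k: 15·(-14) - (-12)·7 = -210 - (-84) = -126
q × r = (60, 12, -126)
p · (q × r) = 9·60 + 9·12 + 14·(-126) = 540 + 108 - 1764 = -1116

-1116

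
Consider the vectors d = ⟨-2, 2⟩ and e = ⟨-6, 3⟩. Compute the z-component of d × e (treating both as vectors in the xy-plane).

(-2)·3 - 2·(-6) = -6 - (-12) = 6

6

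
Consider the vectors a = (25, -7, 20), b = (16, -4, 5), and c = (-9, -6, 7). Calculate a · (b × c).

-1491

b × c:
i: (-4)·7 - 5·(-6) = -28 - (-30) = 2
j: 5·(-9) - 16·7 = -45 - 112 = -157
k: 16·(-6) - (-4)·(-9) = -96 - 36 = -132
b × c = (2, -157, -132)
a · (b × c) = 25·2 + (-7)·(-157) + 20·(-132) = 50 + 1099 - 2640 = -1491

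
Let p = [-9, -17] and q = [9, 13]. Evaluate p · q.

-302

p · q = (-9)·9 + (-17)·13 = -81 - 221 = -302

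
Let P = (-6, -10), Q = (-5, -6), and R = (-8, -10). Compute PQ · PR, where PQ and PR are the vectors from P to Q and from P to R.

PQ = Q − P = (1, 4)
PR = R − P = (-2, 0)
PQ · PR = 1·(-2) + 4·0 = -2 + 0 = -2

-2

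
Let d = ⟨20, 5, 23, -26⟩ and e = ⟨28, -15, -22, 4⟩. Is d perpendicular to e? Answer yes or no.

no

d · e = 20·28 + 5·(-15) + 23·(-22) + (-26)·4 = 560 - 75 - 506 - 104 = -125
Nonzero, so the vectors are not orthogonal.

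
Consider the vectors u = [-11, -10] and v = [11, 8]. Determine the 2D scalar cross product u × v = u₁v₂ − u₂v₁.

22

(-11)·8 - (-10)·11 = -88 - (-110) = 22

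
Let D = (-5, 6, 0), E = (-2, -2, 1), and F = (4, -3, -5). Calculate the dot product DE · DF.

94

DE = E − D = (3, -8, 1)
DF = F − D = (9, -9, -5)
DE · DF = 3·9 + (-8)·(-9) + 1·(-5) = 27 + 72 - 5 = 94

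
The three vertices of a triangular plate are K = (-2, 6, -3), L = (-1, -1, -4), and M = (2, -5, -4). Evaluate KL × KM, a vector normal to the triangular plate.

(-4, -3, 17)

KL = (1, -7, -1)
KM = (4, -11, -1)
i: (-7)·(-1) - (-1)·(-11) = 7 - 11 = -4
j: (-1)·4 - 1·(-1) = -4 - (-1) = -3
k: 1·(-11) - (-7)·4 = -11 - (-28) = 17
KL × KM = (-4, -3, 17)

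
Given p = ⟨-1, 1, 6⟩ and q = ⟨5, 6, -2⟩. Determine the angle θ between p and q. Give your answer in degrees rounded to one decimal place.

102.8

p · q = (-1)·5 + 1·6 + 6·(-2) = -5 + 6 - 12 = -11
|p|² = 1 + 1 + 36 = 38,  |p| = √38 ≈ 6.164414
|q|² = 25 + 36 + 4 = 65,  |q| = √65 ≈ 8.062258
cos θ = -11 / (6.164414 · 8.062258) ≈ -0.22133
θ = arccos(-0.22133) ≈ 102.8°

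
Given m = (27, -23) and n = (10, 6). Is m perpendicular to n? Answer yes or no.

no

m · n = 27·10 + (-23)·6 = 270 - 138 = 132
Nonzero, so the vectors are not orthogonal.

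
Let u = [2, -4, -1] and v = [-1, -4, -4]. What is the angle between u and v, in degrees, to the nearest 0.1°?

u · v = 2·(-1) + (-4)·(-4) + (-1)·(-4) = -2 + 16 + 4 = 18
|u|² = 4 + 16 + 1 = 21,  |u| = √21 ≈ 4.582576
|v|² = 1 + 16 + 16 = 33,  |v| = √33 ≈ 5.744563
cos θ = 18 / (4.582576 · 5.744563) ≈ 0.68376
θ = arccos(0.68376) ≈ 46.9°

46.9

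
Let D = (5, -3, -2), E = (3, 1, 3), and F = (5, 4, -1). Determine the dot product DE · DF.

DE = E − D = (-2, 4, 5)
DF = F − D = (0, 7, 1)
DE · DF = (-2)·0 + 4·7 + 5·1 = 0 + 28 + 5 = 33

33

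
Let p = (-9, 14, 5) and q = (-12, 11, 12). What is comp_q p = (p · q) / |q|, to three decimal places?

p · q = (-9)·(-12) + 14·11 + 5·12 = 108 + 154 + 60 = 322
|q| = √(144 + 121 + 144) = √409 ≈ 20.2237
comp_q p = 322 / √409 ≈ 15.922

15.922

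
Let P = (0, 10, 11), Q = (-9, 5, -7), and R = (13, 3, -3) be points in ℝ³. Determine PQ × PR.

PQ = (-9, -5, -18)
PR = (13, -7, -14)
i: (-5)·(-14) - (-18)·(-7) = 70 - 126 = -56
j: (-18)·13 - (-9)·(-14) = -234 - 126 = -360
k: (-9)·(-7) - (-5)·13 = 63 - (-65) = 128
PQ × PR = (-56, -360, 128)

(-56, -360, 128)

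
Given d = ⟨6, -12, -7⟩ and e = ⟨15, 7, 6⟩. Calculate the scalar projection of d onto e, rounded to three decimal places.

d · e = 6·15 + (-12)·7 + (-7)·6 = 90 - 84 - 42 = -36
|e| = √(225 + 49 + 36) = √310 ≈ 17.6068
comp_e d = -36 / √310 ≈ -2.045

-2.045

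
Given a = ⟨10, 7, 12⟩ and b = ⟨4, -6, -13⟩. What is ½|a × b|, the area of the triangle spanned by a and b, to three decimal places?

99.736

i: 7·(-13) - 12·(-6) = -91 - (-72) = -19
j: 12·4 - 10·(-13) = 48 - (-130) = 178
k: 10·(-6) - 7·4 = -60 - 28 = -88
a × b = (-19, 178, -88)
|a × b| = √((-19)² + 178² + (-88)²) = √39789 ≈ 199.4718
area = ½ · 199.4718 ≈ 99.736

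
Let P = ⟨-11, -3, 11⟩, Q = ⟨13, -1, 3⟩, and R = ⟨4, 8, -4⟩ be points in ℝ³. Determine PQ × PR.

(58, 240, 234)

PQ = (24, 2, -8)
PR = (15, 11, -15)
i: 2·(-15) - (-8)·11 = -30 - (-88) = 58
j: (-8)·15 - 24·(-15) = -120 - (-360) = 240
k: 24·11 - 2·15 = 264 - 30 = 234
PQ × PR = (58, 240, 234)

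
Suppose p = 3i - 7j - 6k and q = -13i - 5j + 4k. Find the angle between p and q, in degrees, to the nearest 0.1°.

101.5

p · q = 3·(-13) + (-7)·(-5) + (-6)·4 = -39 + 35 - 24 = -28
|p|² = 9 + 49 + 36 = 94,  |p| = √94 ≈ 9.695360
|q|² = 169 + 25 + 16 = 210,  |q| = √210 ≈ 14.491377
cos θ = -28 / (9.695360 · 14.491377) ≈ -0.19929
θ = arccos(-0.19929) ≈ 101.5°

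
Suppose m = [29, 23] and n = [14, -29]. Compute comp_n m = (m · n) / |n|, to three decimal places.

m · n = 29·14 + 23·(-29) = 406 - 667 = -261
|n| = √(196 + 841) = √1037 ≈ 32.2025
comp_n m = -261 / √1037 ≈ -8.105

-8.105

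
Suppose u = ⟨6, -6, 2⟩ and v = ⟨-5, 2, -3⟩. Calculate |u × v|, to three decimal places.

24.166

i: (-6)·(-3) - 2·2 = 18 - 4 = 14
j: 2·(-5) - 6·(-3) = -10 - (-18) = 8
k: 6·2 - (-6)·(-5) = 12 - 30 = -18
u × v = (14, 8, -18)
|u × v| = √(14² + 8² + (-18)²) = √584 ≈ 24.1661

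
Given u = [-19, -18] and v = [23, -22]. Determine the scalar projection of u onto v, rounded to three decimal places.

u · v = (-19)·23 + (-18)·(-22) = -437 + 396 = -41
|v| = √(529 + 484) = √1013 ≈ 31.8277
comp_v u = -41 / √1013 ≈ -1.288

-1.288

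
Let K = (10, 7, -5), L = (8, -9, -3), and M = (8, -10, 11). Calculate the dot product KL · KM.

308

KL = L − K = (-2, -16, 2)
KM = M − K = (-2, -17, 16)
KL · KM = (-2)·(-2) + (-16)·(-17) + 2·16 = 4 + 272 + 32 = 308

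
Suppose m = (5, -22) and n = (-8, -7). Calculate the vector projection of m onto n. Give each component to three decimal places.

(-8.071, -7.062)

m · n = 5·(-8) + (-22)·(-7) = -40 + 154 = 114
|n|² = 64 + 49 = 113
proj_n m = (114/113) · (-8, -7) ≈ (-8.071, -7.062)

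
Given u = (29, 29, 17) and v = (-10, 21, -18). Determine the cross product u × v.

(-879, 352, 899)

i: 29·(-18) - 17·21 = -522 - 357 = -879
j: 17·(-10) - 29·(-18) = -170 - (-522) = 352
k: 29·21 - 29·(-10) = 609 - (-290) = 899
u × v = (-879, 352, 899)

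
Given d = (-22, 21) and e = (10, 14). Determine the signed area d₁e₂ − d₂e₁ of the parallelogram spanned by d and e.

-518

(-22)·14 - 21·10 = -308 - 210 = -518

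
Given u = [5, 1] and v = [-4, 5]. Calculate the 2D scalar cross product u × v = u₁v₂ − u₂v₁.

5·5 - 1·(-4) = 25 - (-4) = 29

29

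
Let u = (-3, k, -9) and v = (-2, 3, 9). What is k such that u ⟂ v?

u · v = (-3)·(-2) + k·3 + (-9)·9 = -75 + 3k
Set equal to 0: 3k = 75, so k = 25.

25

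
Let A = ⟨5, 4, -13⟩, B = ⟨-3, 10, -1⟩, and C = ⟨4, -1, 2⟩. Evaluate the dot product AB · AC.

AB = B − A = (-8, 6, 12)
AC = C − A = (-1, -5, 15)
AB · AC = (-8)·(-1) + 6·(-5) + 12·15 = 8 - 30 + 180 = 158

158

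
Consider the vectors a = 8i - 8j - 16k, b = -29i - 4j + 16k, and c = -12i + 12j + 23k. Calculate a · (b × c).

b × c:
i: (-4)·23 - 16·12 = -92 - 192 = -284
j: 16·(-12) - (-29)·23 = -192 - (-667) = 475
k: (-29)·12 - (-4)·(-12) = -348 - 48 = -396
b × c = (-284, 475, -396)
a · (b × c) = 8·(-284) + (-8)·475 + (-16)·(-396) = -2272 - 3800 + 6336 = 264

264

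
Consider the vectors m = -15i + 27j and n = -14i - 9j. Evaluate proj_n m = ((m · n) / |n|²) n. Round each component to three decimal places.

m · n = (-15)·(-14) + 27·(-9) = 210 - 243 = -33
|n|² = 196 + 81 = 277
proj_n m = (-33/277) · (-14, -9) ≈ (1.668, 1.072)

(1.668, 1.072)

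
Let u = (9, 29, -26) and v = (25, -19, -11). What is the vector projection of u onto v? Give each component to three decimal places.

(-0.903, 0.687, 0.397)

u · v = 9·25 + 29·(-19) + (-26)·(-11) = 225 - 551 + 286 = -40
|v|² = 625 + 361 + 121 = 1107
proj_v u = (-40/1107) · (25, -19, -11) ≈ (-0.903, 0.687, 0.397)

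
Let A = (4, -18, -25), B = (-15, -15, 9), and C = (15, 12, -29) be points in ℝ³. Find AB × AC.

(-1032, 298, -603)

AB = (-19, 3, 34)
AC = (11, 30, -4)
i: 3·(-4) - 34·30 = -12 - 1020 = -1032
j: 34·11 - (-19)·(-4) = 374 - 76 = 298
k: (-19)·30 - 3·11 = -570 - 33 = -603
AB × AC = (-1032, 298, -603)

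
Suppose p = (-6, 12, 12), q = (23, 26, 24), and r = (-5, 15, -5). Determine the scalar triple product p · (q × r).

8580

q × r:
i: 26·(-5) - 24·15 = -130 - 360 = -490
j: 24·(-5) - 23·(-5) = -120 - (-115) = -5
k: 23·15 - 26·(-5) = 345 - (-130) = 475
q × r = (-490, -5, 475)
p · (q × r) = (-6)·(-490) + 12·(-5) + 12·475 = 2940 - 60 + 5700 = 8580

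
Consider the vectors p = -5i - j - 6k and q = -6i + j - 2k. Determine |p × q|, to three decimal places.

29.343

i: (-1)·(-2) - (-6)·1 = 2 - (-6) = 8
j: (-6)·(-6) - (-5)·(-2) = 36 - 10 = 26
k: (-5)·1 - (-1)·(-6) = -5 - 6 = -11
p × q = (8, 26, -11)
|p × q| = √(8² + 26² + (-11)²) = √861 ≈ 29.3428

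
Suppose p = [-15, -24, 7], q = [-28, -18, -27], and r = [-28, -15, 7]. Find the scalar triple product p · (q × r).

-15471

q × r:
i: (-18)·7 - (-27)·(-15) = -126 - 405 = -531
j: (-27)·(-28) - (-28)·7 = 756 - (-196) = 952
k: (-28)·(-15) - (-18)·(-28) = 420 - 504 = -84
q × r = (-531, 952, -84)
p · (q × r) = (-15)·(-531) + (-24)·952 + 7·(-84) = 7965 - 22848 - 588 = -15471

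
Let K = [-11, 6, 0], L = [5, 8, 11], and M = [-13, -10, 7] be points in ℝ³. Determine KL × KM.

(190, -134, -252)

KL = (16, 2, 11)
KM = (-2, -16, 7)
i: 2·7 - 11·(-16) = 14 - (-176) = 190
j: 11·(-2) - 16·7 = -22 - 112 = -134
k: 16·(-16) - 2·(-2) = -256 - (-4) = -252
KL × KM = (190, -134, -252)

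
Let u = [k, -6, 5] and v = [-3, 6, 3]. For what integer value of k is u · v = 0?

-7

u · v = k·(-3) + (-6)·6 + 5·3 = -21 - 3k
Set equal to 0: -3k = 21, so k = -7.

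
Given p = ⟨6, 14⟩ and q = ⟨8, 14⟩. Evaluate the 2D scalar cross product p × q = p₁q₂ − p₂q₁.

-28

6·14 - 14·8 = 84 - 112 = -28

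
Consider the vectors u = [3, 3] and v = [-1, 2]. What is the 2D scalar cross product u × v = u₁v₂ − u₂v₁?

3·2 - 3·(-1) = 6 - (-3) = 9

9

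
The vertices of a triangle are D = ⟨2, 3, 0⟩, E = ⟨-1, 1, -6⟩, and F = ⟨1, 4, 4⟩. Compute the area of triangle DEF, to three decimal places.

9.394

DE = (-3, -2, -6),  DF = (-1, 1, 4)
i: (-2)·4 - (-6)·1 = -8 - (-6) = -2
j: (-6)·(-1) - (-3)·4 = 6 - (-12) = 18
k: (-3)·1 - (-2)·(-1) = -3 - 2 = -5
DE × DF = (-2, 18, -5)
|DE × DF| = √353 ≈ 18.7883
area = ½ · 18.7883 ≈ 9.394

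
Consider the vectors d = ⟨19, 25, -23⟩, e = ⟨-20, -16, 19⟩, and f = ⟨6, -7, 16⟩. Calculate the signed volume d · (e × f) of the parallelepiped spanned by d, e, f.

3085

e × f:
i: (-16)·16 - 19·(-7) = -256 - (-133) = -123
j: 19·6 - (-20)·16 = 114 - (-320) = 434
k: (-20)·(-7) - (-16)·6 = 140 - (-96) = 236
e × f = (-123, 434, 236)
d · (e × f) = 19·(-123) + 25·434 + (-23)·236 = -2337 + 10850 - 5428 = 3085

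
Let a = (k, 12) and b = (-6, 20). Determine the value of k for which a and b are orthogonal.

40

a · b = k·(-6) + 12·20 = 240 - 6k
Set equal to 0: -6k = -240, so k = 40.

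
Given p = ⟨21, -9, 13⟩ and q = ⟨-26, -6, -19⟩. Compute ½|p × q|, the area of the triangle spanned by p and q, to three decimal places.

i: (-9)·(-19) - 13·(-6) = 171 - (-78) = 249
j: 13·(-26) - 21·(-19) = -338 - (-399) = 61
k: 21·(-6) - (-9)·(-26) = -126 - 234 = -360
p × q = (249, 61, -360)
|p × q| = √(249² + 61² + (-360)²) = √195322 ≈ 441.9525
area = ½ · 441.9525 ≈ 220.976

220.976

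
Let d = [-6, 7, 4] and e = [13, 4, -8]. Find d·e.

d · e = (-6)·13 + 7·4 + 4·(-8) = -78 + 28 - 32 = -82

-82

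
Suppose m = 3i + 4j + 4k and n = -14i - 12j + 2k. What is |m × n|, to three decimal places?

i: 4·2 - 4·(-12) = 8 - (-48) = 56
j: 4·(-14) - 3·2 = -56 - 6 = -62
k: 3·(-12) - 4·(-14) = -36 - (-56) = 20
m × n = (56, -62, 20)
|m × n| = √(56² + (-62)² + 20²) = √7380 ≈ 85.9069

85.907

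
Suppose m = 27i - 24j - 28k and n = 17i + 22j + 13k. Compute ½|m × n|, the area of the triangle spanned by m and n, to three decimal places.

i: (-24)·13 - (-28)·22 = -312 - (-616) = 304
j: (-28)·17 - 27·13 = -476 - 351 = -827
k: 27·22 - (-24)·17 = 594 - (-408) = 1002
m × n = (304, -827, 1002)
|m × n| = √(304² + (-827)² + 1002²) = √1780349 ≈ 1334.2972
area = ½ · 1334.2972 ≈ 667.149

667.149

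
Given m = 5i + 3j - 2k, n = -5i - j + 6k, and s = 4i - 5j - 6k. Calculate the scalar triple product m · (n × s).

104

n × s:
i: (-1)·(-6) - 6·(-5) = 6 - (-30) = 36
j: 6·4 - (-5)·(-6) = 24 - 30 = -6
k: (-5)·(-5) - (-1)·4 = 25 - (-4) = 29
n × s = (36, -6, 29)
m · (n × s) = 5·36 + 3·(-6) + (-2)·29 = 180 - 18 - 58 = 104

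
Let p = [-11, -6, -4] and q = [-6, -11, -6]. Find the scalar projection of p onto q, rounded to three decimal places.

11.229

p · q = (-11)·(-6) + (-6)·(-11) + (-4)·(-6) = 66 + 66 + 24 = 156
|q| = √(36 + 121 + 36) = √193 ≈ 13.8924
comp_q p = 156 / √193 ≈ 11.229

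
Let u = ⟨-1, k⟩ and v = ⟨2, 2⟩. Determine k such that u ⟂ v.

u · v = (-1)·2 + k·2 = -2 + 2k
Set equal to 0: 2k = 2, so k = 1.

1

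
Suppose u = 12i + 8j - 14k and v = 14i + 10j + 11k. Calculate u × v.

(228, -328, 8)

i: 8·11 - (-14)·10 = 88 - (-140) = 228
j: (-14)·14 - 12·11 = -196 - 132 = -328
k: 12·10 - 8·14 = 120 - 112 = 8
u × v = (228, -328, 8)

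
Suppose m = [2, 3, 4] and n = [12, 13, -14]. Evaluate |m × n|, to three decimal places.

i: 3·(-14) - 4·13 = -42 - 52 = -94
j: 4·12 - 2·(-14) = 48 - (-28) = 76
k: 2·13 - 3·12 = 26 - 36 = -10
m × n = (-94, 76, -10)
|m × n| = √((-94)² + 76² + (-10)²) = √14712 ≈ 121.2930

121.293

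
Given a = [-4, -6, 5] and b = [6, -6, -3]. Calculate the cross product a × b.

i: (-6)·(-3) - 5·(-6) = 18 - (-30) = 48
j: 5·6 - (-4)·(-3) = 30 - 12 = 18
k: (-4)·(-6) - (-6)·6 = 24 - (-36) = 60
a × b = (48, 18, 60)

(48, 18, 60)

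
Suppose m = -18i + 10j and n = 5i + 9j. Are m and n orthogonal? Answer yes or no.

m · n = (-18)·5 + 10·9 = -90 + 90 = 0
Zero, so the vectors are orthogonal.

yes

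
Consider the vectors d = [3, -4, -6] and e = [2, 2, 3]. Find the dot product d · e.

-20

d · e = 3·2 + (-4)·2 + (-6)·3 = 6 - 8 - 18 = -20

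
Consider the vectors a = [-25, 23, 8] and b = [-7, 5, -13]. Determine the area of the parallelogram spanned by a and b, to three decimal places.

511.251

i: 23·(-13) - 8·5 = -299 - 40 = -339
j: 8·(-7) - (-25)·(-13) = -56 - 325 = -381
k: (-25)·5 - 23·(-7) = -125 - (-161) = 36
a × b = (-339, -381, 36)
|a × b| = √((-339)² + (-381)² + 36²) = √261378 ≈ 511.2514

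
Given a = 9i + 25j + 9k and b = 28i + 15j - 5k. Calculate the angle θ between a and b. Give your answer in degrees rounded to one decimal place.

49.8

a · b = 9·28 + 25·15 + 9·(-5) = 252 + 375 - 45 = 582
|a|² = 81 + 625 + 81 = 787,  |a| = √787 ≈ 28.053520
|b|² = 784 + 225 + 25 = 1034,  |b| = √1034 ≈ 32.155870
cos θ = 582 / (28.053520 · 32.155870) ≈ 0.64517
θ = arccos(0.64517) ≈ 49.8°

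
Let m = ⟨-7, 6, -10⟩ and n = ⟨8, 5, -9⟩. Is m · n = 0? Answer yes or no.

m · n = (-7)·8 + 6·5 + (-10)·(-9) = -56 + 30 + 90 = 64
Nonzero, so the vectors are not orthogonal.

no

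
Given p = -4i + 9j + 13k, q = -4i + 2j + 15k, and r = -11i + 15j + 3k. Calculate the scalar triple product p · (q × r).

-995

q × r:
i: 2·3 - 15·15 = 6 - 225 = -219
j: 15·(-11) - (-4)·3 = -165 - (-12) = -153
k: (-4)·15 - 2·(-11) = -60 - (-22) = -38
q × r = (-219, -153, -38)
p · (q × r) = (-4)·(-219) + 9·(-153) + 13·(-38) = 876 - 1377 - 494 = -995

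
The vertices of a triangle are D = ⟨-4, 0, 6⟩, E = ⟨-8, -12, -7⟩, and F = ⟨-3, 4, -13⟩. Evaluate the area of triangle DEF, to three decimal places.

DE = (-4, -12, -13),  DF = (1, 4, -19)
i: (-12)·(-19) - (-13)·4 = 228 - (-52) = 280
j: (-13)·1 - (-4)·(-19) = -13 - 76 = -89
k: (-4)·4 - (-12)·1 = -16 - (-12) = -4
DE × DF = (280, -89, -4)
|DE × DF| = √86337 ≈ 293.8316
area = ½ · 293.8316 ≈ 146.916

146.916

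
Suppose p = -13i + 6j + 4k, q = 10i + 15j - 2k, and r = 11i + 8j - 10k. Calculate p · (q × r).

1870

q × r:
i: 15·(-10) - (-2)·8 = -150 - (-16) = -134
j: (-2)·11 - 10·(-10) = -22 - (-100) = 78
k: 10·8 - 15·11 = 80 - 165 = -85
q × r = (-134, 78, -85)
p · (q × r) = (-13)·(-134) + 6·78 + 4·(-85) = 1742 + 468 - 340 = 1870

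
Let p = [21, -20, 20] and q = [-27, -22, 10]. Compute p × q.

(240, -750, -1002)

i: (-20)·10 - 20·(-22) = -200 - (-440) = 240
j: 20·(-27) - 21·10 = -540 - 210 = -750
k: 21·(-22) - (-20)·(-27) = -462 - 540 = -1002
p × q = (240, -750, -1002)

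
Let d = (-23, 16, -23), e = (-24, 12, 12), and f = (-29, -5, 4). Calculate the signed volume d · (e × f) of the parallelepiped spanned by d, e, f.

e × f:
i: 12·4 - 12·(-5) = 48 - (-60) = 108
j: 12·(-29) - (-24)·4 = -348 - (-96) = -252
k: (-24)·(-5) - 12·(-29) = 120 - (-348) = 468
e × f = (108, -252, 468)
d · (e × f) = (-23)·108 + 16·(-252) + (-23)·468 = -2484 - 4032 - 10764 = -17280

-17280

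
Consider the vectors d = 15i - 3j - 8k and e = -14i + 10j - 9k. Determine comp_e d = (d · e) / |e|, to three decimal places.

d · e = 15·(-14) + (-3)·10 + (-8)·(-9) = -210 - 30 + 72 = -168
|e| = √(196 + 100 + 81) = √377 ≈ 19.4165
comp_e d = -168 / √377 ≈ -8.652

-8.652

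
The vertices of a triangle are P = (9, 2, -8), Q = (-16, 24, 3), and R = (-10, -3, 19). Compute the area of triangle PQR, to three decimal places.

PQ = (-25, 22, 11),  PR = (-19, -5, 27)
i: 22·27 - 11·(-5) = 594 - (-55) = 649
j: 11·(-19) - (-25)·27 = -209 - (-675) = 466
k: (-25)·(-5) - 22·(-19) = 125 - (-418) = 543
PQ × PR = (649, 466, 543)
|PQ × PR| = √933206 ≈ 966.0259
area = ½ · 966.0259 ≈ 483.013

483.013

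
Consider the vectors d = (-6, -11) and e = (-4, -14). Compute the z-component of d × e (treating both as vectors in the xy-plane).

(-6)·(-14) - (-11)·(-4) = 84 - 44 = 40

40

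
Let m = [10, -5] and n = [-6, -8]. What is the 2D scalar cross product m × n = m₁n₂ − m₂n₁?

10·(-8) - (-5)·(-6) = -80 - 30 = -110

-110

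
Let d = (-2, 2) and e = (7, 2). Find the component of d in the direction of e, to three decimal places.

d · e = (-2)·7 + 2·2 = -14 + 4 = -10
|e| = √(49 + 4) = √53 ≈ 7.2801
comp_e d = -10 / √53 ≈ -1.374

-1.374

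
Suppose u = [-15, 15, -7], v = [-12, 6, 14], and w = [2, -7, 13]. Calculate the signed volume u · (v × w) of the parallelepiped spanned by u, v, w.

v × w:
i: 6·13 - 14·(-7) = 78 - (-98) = 176
j: 14·2 - (-12)·13 = 28 - (-156) = 184
k: (-12)·(-7) - 6·2 = 84 - 12 = 72
v × w = (176, 184, 72)
u · (v × w) = (-15)·176 + 15·184 + (-7)·72 = -2640 + 2760 - 504 = -384

-384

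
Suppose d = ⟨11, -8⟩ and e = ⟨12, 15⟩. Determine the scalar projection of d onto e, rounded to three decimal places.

d · e = 11·12 + (-8)·15 = 132 - 120 = 12
|e| = √(144 + 225) = √369 ≈ 19.2094
comp_e d = 12 / √369 ≈ 0.625

0.625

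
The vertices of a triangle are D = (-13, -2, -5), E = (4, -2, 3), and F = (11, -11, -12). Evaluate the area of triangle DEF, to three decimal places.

176.999

DE = (17, 0, 8),  DF = (24, -9, -7)
i: 0·(-7) - 8·(-9) = 0 - (-72) = 72
j: 8·24 - 17·(-7) = 192 - (-119) = 311
k: 17·(-9) - 0·24 = -153 - 0 = -153
DE × DF = (72, 311, -153)
|DE × DF| = √125314 ≈ 353.9972
area = ½ · 353.9972 ≈ 176.999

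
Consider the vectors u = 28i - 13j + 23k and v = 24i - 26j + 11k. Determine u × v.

(455, 244, -416)

i: (-13)·11 - 23·(-26) = -143 - (-598) = 455
j: 23·24 - 28·11 = 552 - 308 = 244
k: 28·(-26) - (-13)·24 = -728 - (-312) = -416
u × v = (455, 244, -416)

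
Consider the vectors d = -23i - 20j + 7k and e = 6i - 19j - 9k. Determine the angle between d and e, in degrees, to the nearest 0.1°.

74.8

d · e = (-23)·6 + (-20)·(-19) + 7·(-9) = -138 + 380 - 63 = 179
|d|² = 529 + 400 + 49 = 978,  |d| = √978 ≈ 31.272992
|e|² = 36 + 361 + 81 = 478,  |e| = √478 ≈ 21.863211
cos θ = 179 / (31.272992 · 21.863211) ≈ 0.26180
θ = arccos(0.26180) ≈ 74.8°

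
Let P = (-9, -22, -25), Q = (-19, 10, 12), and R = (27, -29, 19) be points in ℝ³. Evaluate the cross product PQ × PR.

PQ = (-10, 32, 37)
PR = (36, -7, 44)
i: 32·44 - 37·(-7) = 1408 - (-259) = 1667
j: 37·36 - (-10)·44 = 1332 - (-440) = 1772
k: (-10)·(-7) - 32·36 = 70 - 1152 = -1082
PQ × PR = (1667, 1772, -1082)

(1667, 1772, -1082)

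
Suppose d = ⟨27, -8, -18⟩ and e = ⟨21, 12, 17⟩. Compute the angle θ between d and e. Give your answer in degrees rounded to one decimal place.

d · e = 27·21 + (-8)·12 + (-18)·17 = 567 - 96 - 306 = 165
|d|² = 729 + 64 + 324 = 1117,  |d| = √1117 ≈ 33.421550
|e|² = 441 + 144 + 289 = 874,  |e| = √874 ≈ 29.563491
cos θ = 165 / (33.421550 · 29.563491) ≈ 0.16699
θ = arccos(0.16699) ≈ 80.4°

80.4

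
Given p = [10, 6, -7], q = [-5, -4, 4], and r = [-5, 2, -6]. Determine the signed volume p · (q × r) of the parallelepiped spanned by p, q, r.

q × r:
i: (-4)·(-6) - 4·2 = 24 - 8 = 16
j: 4·(-5) - (-5)·(-6) = -20 - 30 = -50
k: (-5)·2 - (-4)·(-5) = -10 - 20 = -30
q × r = (16, -50, -30)
p · (q × r) = 10·16 + 6·(-50) + (-7)·(-30) = 160 - 300 + 210 = 70

70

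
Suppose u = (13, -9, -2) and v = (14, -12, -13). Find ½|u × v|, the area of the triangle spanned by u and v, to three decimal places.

i: (-9)·(-13) - (-2)·(-12) = 117 - 24 = 93
j: (-2)·14 - 13·(-13) = -28 - (-169) = 141
k: 13·(-12) - (-9)·14 = -156 - (-126) = -30
u × v = (93, 141, -30)
|u × v| = √(93² + 141² + (-30)²) = √29430 ≈ 171.5517
area = ½ · 171.5517 ≈ 85.776

85.776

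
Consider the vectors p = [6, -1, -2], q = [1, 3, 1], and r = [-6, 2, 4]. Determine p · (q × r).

q × r:
i: 3·4 - 1·2 = 12 - 2 = 10
j: 1·(-6) - 1·4 = -6 - 4 = -10
k: 1·2 - 3·(-6) = 2 - (-18) = 20
q × r = (10, -10, 20)
p · (q × r) = 6·10 + (-1)·(-10) + (-2)·20 = 60 + 10 - 40 = 30

30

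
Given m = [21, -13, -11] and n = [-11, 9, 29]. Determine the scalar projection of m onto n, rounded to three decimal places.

m · n = 21·(-11) + (-13)·9 + (-11)·29 = -231 - 117 - 319 = -667
|n| = √(121 + 81 + 841) = √1043 ≈ 32.2955
comp_n m = -667 / √1043 ≈ -20.653

-20.653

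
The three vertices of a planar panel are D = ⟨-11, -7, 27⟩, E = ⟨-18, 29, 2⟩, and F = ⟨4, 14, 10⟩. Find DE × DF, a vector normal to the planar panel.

(-87, -494, -687)

DE = (-7, 36, -25)
DF = (15, 21, -17)
i: 36·(-17) - (-25)·21 = -612 - (-525) = -87
j: (-25)·15 - (-7)·(-17) = -375 - 119 = -494
k: (-7)·21 - 36·15 = -147 - 540 = -687
DE × DF = (-87, -494, -687)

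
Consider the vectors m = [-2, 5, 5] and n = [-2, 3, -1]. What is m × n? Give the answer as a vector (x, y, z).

(-20, -12, 4)

i: 5·(-1) - 5·3 = -5 - 15 = -20
j: 5·(-2) - (-2)·(-1) = -10 - 2 = -12
k: (-2)·3 - 5·(-2) = -6 - (-10) = 4
m × n = (-20, -12, 4)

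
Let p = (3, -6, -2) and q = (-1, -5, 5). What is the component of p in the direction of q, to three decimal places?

p · q = 3·(-1) + (-6)·(-5) + (-2)·5 = -3 + 30 - 10 = 17
|q| = √(1 + 25 + 25) = √51 ≈ 7.1414
comp_q p = 17 / √51 ≈ 2.380

2.380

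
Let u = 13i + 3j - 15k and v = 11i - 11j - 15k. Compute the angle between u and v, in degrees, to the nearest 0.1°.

u · v = 13·11 + 3·(-11) + (-15)·(-15) = 143 - 33 + 225 = 335
|u|² = 169 + 9 + 225 = 403,  |u| = √403 ≈ 20.074860
|v|² = 121 + 121 + 225 = 467,  |v| = √467 ≈ 21.610183
cos θ = 335 / (20.074860 · 21.610183) ≈ 0.77221
θ = arccos(0.77221) ≈ 39.4°

39.4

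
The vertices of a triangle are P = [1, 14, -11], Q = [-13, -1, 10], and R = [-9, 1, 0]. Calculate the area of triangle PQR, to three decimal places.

62.897

PQ = (-14, -15, 21),  PR = (-10, -13, 11)
i: (-15)·11 - 21·(-13) = -165 - (-273) = 108
j: 21·(-10) - (-14)·11 = -210 - (-154) = -56
k: (-14)·(-13) - (-15)·(-10) = 182 - 150 = 32
PQ × PR = (108, -56, 32)
|PQ × PR| = √15824 ≈ 125.7935
area = ½ · 125.7935 ≈ 62.897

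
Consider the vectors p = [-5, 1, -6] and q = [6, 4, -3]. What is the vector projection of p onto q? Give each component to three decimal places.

p · q = (-5)·6 + 1·4 + (-6)·(-3) = -30 + 4 + 18 = -8
|q|² = 36 + 16 + 9 = 61
proj_q p = (-8/61) · (6, 4, -3) ≈ (-0.787, -0.525, 0.393)

(-0.787, -0.525, 0.393)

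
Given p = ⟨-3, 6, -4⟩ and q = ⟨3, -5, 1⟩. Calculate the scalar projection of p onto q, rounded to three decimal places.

p · q = (-3)·3 + 6·(-5) + (-4)·1 = -9 - 30 - 4 = -43
|q| = √(9 + 25 + 1) = √35 ≈ 5.9161
comp_q p = -43 / √35 ≈ -7.268

-7.268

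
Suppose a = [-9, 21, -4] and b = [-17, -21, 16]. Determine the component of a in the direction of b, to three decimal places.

a · b = (-9)·(-17) + 21·(-21) + (-4)·16 = 153 - 441 - 64 = -352
|b| = √(289 + 441 + 256) = √986 ≈ 31.4006
comp_b a = -352 / √986 ≈ -11.210

-11.210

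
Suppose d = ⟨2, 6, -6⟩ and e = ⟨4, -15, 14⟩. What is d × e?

(-6, -52, -54)

i: 6·14 - (-6)·(-15) = 84 - 90 = -6
j: (-6)·4 - 2·14 = -24 - 28 = -52
k: 2·(-15) - 6·4 = -30 - 24 = -54
d × e = (-6, -52, -54)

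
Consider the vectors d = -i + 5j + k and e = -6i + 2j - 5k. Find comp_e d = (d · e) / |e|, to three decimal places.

d · e = (-1)·(-6) + 5·2 + 1·(-5) = 6 + 10 - 5 = 11
|e| = √(36 + 4 + 25) = √65 ≈ 8.0623
comp_e d = 11 / √65 ≈ 1.364

1.364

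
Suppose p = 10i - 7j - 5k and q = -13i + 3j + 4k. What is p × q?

(-13, 25, -61)

i: (-7)·4 - (-5)·3 = -28 - (-15) = -13
j: (-5)·(-13) - 10·4 = 65 - 40 = 25
k: 10·3 - (-7)·(-13) = 30 - 91 = -61
p × q = (-13, 25, -61)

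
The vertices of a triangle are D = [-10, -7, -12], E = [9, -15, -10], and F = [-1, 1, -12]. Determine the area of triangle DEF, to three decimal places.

112.645

DE = (19, -8, 2),  DF = (9, 8, 0)
i: (-8)·0 - 2·8 = 0 - 16 = -16
j: 2·9 - 19·0 = 18 - 0 = 18
k: 19·8 - (-8)·9 = 152 - (-72) = 224
DE × DF = (-16, 18, 224)
|DE × DF| = √50756 ≈ 225.2909
area = ½ · 225.2909 ≈ 112.645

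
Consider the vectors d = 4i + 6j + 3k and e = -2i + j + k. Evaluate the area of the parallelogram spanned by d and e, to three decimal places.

i: 6·1 - 3·1 = 6 - 3 = 3
j: 3·(-2) - 4·1 = -6 - 4 = -10
k: 4·1 - 6·(-2) = 4 - (-12) = 16
d × e = (3, -10, 16)
|d × e| = √(3² + (-10)² + 16²) = √365 ≈ 19.1050

19.105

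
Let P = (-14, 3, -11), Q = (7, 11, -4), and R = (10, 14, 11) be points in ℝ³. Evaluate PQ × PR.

(99, -294, 39)

PQ = (21, 8, 7)
PR = (24, 11, 22)
i: 8·22 - 7·11 = 176 - 77 = 99
j: 7·24 - 21·22 = 168 - 462 = -294
k: 21·11 - 8·24 = 231 - 192 = 39
PQ × PR = (99, -294, 39)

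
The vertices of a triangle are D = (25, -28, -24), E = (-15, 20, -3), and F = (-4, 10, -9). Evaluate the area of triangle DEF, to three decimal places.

DE = (-40, 48, 21),  DF = (-29, 38, 15)
i: 48·15 - 21·38 = 720 - 798 = -78
j: 21·(-29) - (-40)·15 = -609 - (-600) = -9
k: (-40)·38 - 48·(-29) = -1520 - (-1392) = -128
DE × DF = (-78, -9, -128)
|DE × DF| = √22549 ≈ 150.1632
area = ½ · 150.1632 ≈ 75.082

75.082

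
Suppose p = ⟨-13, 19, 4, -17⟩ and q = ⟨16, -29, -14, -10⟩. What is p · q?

-645

p · q = (-13)·16 + 19·(-29) + 4·(-14) + (-17)·(-10) = -208 - 551 - 56 + 170 = -645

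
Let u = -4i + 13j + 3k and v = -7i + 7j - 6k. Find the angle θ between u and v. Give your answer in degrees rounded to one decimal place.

u · v = (-4)·(-7) + 13·7 + 3·(-6) = 28 + 91 - 18 = 101
|u|² = 16 + 169 + 9 = 194,  |u| = √194 ≈ 13.928388
|v|² = 49 + 49 + 36 = 134,  |v| = √134 ≈ 11.575837
cos θ = 101 / (13.928388 · 11.575837) ≈ 0.62642
θ = arccos(0.62642) ≈ 51.2°

51.2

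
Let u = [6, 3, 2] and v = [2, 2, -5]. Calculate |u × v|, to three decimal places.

39.408

i: 3·(-5) - 2·2 = -15 - 4 = -19
j: 2·2 - 6·(-5) = 4 - (-30) = 34
k: 6·2 - 3·2 = 12 - 6 = 6
u × v = (-19, 34, 6)
|u × v| = √((-19)² + 34² + 6²) = √1553 ≈ 39.4081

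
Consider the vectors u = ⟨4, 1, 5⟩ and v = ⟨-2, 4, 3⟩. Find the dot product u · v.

u · v = 4·(-2) + 1·4 + 5·3 = -8 + 4 + 15 = 11

11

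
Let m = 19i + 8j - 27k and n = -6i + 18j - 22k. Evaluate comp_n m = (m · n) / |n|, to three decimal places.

21.479

m · n = 19·(-6) + 8·18 + (-27)·(-22) = -114 + 144 + 594 = 624
|n| = √(36 + 324 + 484) = √844 ≈ 29.0517
comp_n m = 624 / √844 ≈ 21.479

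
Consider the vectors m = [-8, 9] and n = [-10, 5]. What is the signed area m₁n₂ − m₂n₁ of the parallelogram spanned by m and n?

(-8)·5 - 9·(-10) = -40 - (-90) = 50

50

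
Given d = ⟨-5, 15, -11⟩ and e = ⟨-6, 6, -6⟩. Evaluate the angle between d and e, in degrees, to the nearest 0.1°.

d · e = (-5)·(-6) + 15·6 + (-11)·(-6) = 30 + 90 + 66 = 186
|d|² = 25 + 225 + 121 = 371,  |d| = √371 ≈ 19.261360
|e|² = 36 + 36 + 36 = 108,  |e| = √108 ≈ 10.392305
cos θ = 186 / (19.261360 · 10.392305) ≈ 0.92921
θ = arccos(0.92921) ≈ 21.7°

21.7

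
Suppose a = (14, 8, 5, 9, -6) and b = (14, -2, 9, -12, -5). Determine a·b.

a · b = 14·14 + 8·(-2) + 5·9 + 9·(-12) + (-6)·(-5) = 196 - 16 + 45 - 108 + 30 = 147

147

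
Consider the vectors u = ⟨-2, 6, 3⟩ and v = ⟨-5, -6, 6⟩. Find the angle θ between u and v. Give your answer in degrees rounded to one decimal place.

u · v = (-2)·(-5) + 6·(-6) + 3·6 = 10 - 36 + 18 = -8
|u|² = 4 + 36 + 9 = 49,  |u| = √49 ≈ 7.000000
|v|² = 25 + 36 + 36 = 97,  |v| = √97 ≈ 9.848858
cos θ = -8 / (7.000000 · 9.848858) ≈ -0.11604
θ = arccos(-0.11604) ≈ 96.7°

96.7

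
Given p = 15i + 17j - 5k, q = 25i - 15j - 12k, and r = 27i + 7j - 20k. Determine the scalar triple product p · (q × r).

q × r:
i: (-15)·(-20) - (-12)·7 = 300 - (-84) = 384
j: (-12)·27 - 25·(-20) = -324 - (-500) = 176
k: 25·7 - (-15)·27 = 175 - (-405) = 580
q × r = (384, 176, 580)
p · (q × r) = 15·384 + 17·176 + (-5)·580 = 5760 + 2992 - 2900 = 5852

5852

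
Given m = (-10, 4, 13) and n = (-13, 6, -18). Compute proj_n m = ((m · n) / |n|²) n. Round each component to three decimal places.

m · n = (-10)·(-13) + 4·6 + 13·(-18) = 130 + 24 - 234 = -80
|n|² = 169 + 36 + 324 = 529
proj_n m = (-80/529) · (-13, 6, -18) ≈ (1.966, -0.907, 2.722)

(1.966, -0.907, 2.722)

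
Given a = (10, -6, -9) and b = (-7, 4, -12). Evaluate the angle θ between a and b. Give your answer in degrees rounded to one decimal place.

86.2

a · b = 10·(-7) + (-6)·4 + (-9)·(-12) = -70 - 24 + 108 = 14
|a|² = 100 + 36 + 81 = 217,  |a| = √217 ≈ 14.730920
|b|² = 49 + 16 + 144 = 209,  |b| = √209 ≈ 14.456832
cos θ = 14 / (14.730920 · 14.456832) ≈ 0.06574
θ = arccos(0.06574) ≈ 86.2°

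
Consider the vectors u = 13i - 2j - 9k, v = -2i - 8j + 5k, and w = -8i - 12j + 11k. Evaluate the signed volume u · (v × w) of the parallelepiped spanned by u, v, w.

v × w:
i: (-8)·11 - 5·(-12) = -88 - (-60) = -28
j: 5·(-8) - (-2)·11 = -40 - (-22) = -18
k: (-2)·(-12) - (-8)·(-8) = 24 - 64 = -40
v × w = (-28, -18, -40)
u · (v × w) = 13·(-28) + (-2)·(-18) + (-9)·(-40) = -364 + 36 + 360 = 32

32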